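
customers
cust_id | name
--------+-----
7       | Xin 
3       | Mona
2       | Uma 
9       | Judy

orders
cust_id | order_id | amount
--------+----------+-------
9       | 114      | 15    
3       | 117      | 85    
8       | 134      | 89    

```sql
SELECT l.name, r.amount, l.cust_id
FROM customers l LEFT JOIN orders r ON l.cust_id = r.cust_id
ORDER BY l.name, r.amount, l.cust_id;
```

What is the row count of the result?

4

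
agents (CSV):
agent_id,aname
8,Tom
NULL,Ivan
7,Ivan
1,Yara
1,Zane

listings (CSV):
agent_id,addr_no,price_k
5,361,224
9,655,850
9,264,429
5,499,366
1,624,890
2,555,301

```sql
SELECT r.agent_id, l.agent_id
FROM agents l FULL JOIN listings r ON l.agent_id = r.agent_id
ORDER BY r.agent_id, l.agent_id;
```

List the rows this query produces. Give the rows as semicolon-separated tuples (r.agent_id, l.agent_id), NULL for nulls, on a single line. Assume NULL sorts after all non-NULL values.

FULL OUTER JOIN keeps every row from both sides; unmatched rows get NULL for the other side's columns.
Matching on l.agent_id = r.agent_id. A NULL in a compared column never satisfies the condition.
- l[0] agent_id=8 → no match; kept with NULLs on the r side.
- l[1] agent_id=NULL → no match; kept with NULLs on the r side.
- l[2] agent_id=7 → no match; kept with NULLs on the r side.
- l[3] agent_id=1 → 1 match(es) in r → 1 row(s).
- l[4] agent_id=1 → 1 match(es) in r → 1 row(s).
- plus 5 unmatched r row(s), each kept with NULL l columns.
After projecting and ordering:
r.agent_id | l.agent_id
1 | 1
1 | 1
2 | NULL
5 | NULL
5 | NULL
9 | NULL
9 | NULL
NULL | 7
NULL | 8
NULL | NULL

(1, 1); (1, 1); (2, NULL); (5, NULL); (5, NULL); (9, NULL); (9, NULL); (NULL, 7); (NULL, 8); (NULL, NULL)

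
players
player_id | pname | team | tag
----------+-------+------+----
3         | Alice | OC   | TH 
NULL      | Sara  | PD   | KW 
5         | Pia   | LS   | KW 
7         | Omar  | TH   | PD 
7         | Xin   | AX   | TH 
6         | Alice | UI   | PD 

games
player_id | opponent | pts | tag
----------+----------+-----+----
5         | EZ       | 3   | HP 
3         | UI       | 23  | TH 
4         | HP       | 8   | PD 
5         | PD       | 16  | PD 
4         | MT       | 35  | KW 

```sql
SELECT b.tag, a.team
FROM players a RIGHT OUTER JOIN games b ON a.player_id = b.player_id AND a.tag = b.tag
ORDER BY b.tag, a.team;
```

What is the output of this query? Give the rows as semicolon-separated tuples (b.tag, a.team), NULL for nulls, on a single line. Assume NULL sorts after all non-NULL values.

RIGHT JOIN keeps every row from `games`; unmatched rows get NULL for `players`'s columns.
Matching on a.player_id = b.player_id AND a.tag = b.tag. A NULL in a compared column never satisfies the condition.
Matched pairs: 1; unmatched b rows kept: 4.

(HP, NULL); (KW, NULL); (PD, NULL); (PD, NULL); (TH, OC)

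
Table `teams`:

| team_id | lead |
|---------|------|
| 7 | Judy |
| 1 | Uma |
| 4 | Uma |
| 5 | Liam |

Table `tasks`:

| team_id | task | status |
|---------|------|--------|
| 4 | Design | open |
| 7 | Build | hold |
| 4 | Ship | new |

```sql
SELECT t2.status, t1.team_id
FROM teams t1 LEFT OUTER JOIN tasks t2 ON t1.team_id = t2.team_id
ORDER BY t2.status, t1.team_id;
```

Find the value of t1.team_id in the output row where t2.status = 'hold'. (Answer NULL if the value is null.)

LEFT JOIN keeps every row from `teams`; unmatched rows get NULL for `tasks`'s columns.
Matching on t1.team_id = t2.team_id.
Matched pairs: 3; unmatched t1 rows kept: 2.

7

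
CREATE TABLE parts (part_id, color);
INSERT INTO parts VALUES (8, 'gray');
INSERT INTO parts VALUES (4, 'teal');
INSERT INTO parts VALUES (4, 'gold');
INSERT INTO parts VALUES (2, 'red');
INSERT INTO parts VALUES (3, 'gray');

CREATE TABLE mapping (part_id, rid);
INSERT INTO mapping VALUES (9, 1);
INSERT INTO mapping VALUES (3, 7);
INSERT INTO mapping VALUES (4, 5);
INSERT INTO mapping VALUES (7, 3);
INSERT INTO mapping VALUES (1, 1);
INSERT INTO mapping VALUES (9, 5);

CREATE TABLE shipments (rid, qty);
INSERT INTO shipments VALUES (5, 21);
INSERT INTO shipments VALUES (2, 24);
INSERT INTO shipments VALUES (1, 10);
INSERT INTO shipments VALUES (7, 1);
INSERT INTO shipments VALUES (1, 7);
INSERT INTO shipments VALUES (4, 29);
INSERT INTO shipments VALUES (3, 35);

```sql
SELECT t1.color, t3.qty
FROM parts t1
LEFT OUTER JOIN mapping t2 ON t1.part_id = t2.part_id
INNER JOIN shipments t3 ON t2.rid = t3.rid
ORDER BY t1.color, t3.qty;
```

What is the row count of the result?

3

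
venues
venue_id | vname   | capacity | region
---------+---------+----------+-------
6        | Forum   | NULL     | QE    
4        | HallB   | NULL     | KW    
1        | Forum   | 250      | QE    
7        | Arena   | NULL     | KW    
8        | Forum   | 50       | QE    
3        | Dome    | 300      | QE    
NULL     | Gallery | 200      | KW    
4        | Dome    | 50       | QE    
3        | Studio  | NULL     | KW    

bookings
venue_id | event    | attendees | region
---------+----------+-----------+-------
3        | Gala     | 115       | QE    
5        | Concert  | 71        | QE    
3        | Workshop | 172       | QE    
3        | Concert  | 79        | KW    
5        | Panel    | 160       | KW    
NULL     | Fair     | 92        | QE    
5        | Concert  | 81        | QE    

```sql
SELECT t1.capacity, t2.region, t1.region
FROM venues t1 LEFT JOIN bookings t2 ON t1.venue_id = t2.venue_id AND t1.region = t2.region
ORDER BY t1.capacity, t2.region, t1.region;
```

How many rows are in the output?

LEFT JOIN keeps every row from `venues`; unmatched rows get NULL for `bookings`'s columns.
Matching on t1.venue_id = t2.venue_id AND t1.region = t2.region. A NULL in a compared column never satisfies the condition.
- venue_id=6, region=QE: no t2 row matches, row kept with t2 columns NULL.
- venue_id=4, region=KW: no t2 row matches, row kept with t2 columns NULL.
- venue_id=1, region=QE: no t2 row matches, row kept with t2 columns NULL.
- venue_id=7, region=KW: no t2 row matches, row kept with t2 columns NULL.
- venue_id=8, region=QE: no t2 row matches, row kept with t2 columns NULL.
- venue_id=3, region=QE: 2 matching t2 row(s), so 2 row(s) emitted.
- venue_id=NULL, region=KW: no t2 row matches, row kept with t2 columns NULL.
- venue_id=4, region=QE: no t2 row matches, row kept with t2 columns NULL.
- venue_id=3, region=KW: 1 matching t2 row(s), so 1 row(s) emitted.
Total: 3 matched + 7 padded = 10 rows.

10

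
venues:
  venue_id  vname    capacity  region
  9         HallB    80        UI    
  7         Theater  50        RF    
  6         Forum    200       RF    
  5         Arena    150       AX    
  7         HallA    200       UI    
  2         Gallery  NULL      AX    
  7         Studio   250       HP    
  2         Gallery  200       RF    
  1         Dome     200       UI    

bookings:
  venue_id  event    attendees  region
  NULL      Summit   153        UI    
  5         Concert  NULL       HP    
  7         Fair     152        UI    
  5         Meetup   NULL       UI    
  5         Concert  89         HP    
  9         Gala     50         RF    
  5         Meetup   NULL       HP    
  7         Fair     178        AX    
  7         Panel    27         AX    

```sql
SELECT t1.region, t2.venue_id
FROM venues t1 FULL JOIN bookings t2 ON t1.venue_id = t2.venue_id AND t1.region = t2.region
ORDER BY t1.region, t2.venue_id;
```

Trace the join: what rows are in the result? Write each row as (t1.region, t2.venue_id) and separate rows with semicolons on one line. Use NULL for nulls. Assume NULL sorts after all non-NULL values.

(AX, NULL); (AX, NULL); (HP, NULL); (RF, NULL); (RF, NULL); (RF, NULL); (UI, 7); (UI, NULL); (UI, NULL); (NULL, 5); (NULL, 5); (NULL, 5); (NULL, 5); (NULL, 7); (NULL, 7); (NULL, 9); (NULL, NULL)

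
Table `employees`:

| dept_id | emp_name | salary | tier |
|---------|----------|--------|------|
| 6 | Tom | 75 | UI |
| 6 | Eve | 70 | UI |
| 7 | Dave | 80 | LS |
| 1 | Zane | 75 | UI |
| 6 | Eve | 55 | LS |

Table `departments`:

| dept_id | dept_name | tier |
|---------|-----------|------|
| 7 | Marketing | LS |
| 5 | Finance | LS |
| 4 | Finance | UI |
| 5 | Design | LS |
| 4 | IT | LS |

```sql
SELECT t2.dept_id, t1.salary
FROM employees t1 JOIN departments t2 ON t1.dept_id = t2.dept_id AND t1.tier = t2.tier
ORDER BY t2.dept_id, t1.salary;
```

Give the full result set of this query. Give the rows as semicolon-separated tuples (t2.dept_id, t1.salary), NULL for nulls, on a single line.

(7, 80)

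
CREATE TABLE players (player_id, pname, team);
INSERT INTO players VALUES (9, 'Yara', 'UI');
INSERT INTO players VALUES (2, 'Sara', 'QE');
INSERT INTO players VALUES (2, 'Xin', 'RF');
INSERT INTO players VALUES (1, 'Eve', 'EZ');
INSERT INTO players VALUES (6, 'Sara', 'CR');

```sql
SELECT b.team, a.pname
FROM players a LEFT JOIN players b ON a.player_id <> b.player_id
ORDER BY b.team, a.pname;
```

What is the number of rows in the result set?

18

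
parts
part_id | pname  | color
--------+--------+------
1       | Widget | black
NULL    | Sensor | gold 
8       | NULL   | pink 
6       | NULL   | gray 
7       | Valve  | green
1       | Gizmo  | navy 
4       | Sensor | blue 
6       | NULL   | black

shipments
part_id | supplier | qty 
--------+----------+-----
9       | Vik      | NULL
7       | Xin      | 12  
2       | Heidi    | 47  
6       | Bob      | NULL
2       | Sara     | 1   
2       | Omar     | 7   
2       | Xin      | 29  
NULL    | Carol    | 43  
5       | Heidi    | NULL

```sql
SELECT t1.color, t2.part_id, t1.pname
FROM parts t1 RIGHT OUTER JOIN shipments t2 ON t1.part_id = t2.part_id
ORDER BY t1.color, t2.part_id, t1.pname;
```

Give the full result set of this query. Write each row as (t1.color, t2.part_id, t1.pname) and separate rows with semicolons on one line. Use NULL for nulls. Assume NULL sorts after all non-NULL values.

RIGHT JOIN keeps every row from `shipments`; unmatched rows get NULL for `parts`'s columns.
Matching on t1.part_id = t2.part_id. A NULL in a compared column never satisfies the condition.
- t1[0] part_id=1 → no match.
- t1[1] part_id=NULL → no match.
- t1[2] part_id=8 → no match.
- t1[3] part_id=6 → 1 match(es) in t2 → 1 row(s).
- t1[4] part_id=7 → 1 match(es) in t2 → 1 row(s).
- t1[5] part_id=1 → no match.
- t1[6] part_id=4 → no match.
- t1[7] part_id=6 → 1 match(es) in t2 → 1 row(s).
- plus 7 unmatched t2 row(s), each kept with NULL t1 columns.
After projecting and ordering:
t1.color | t2.part_id | t1.pname
black | 6 | NULL
gray | 6 | NULL
green | 7 | Valve
NULL | 2 | NULL
NULL | 2 | NULL
NULL | 2 | NULL
NULL | 2 | NULL
NULL | 5 | NULL
NULL | 9 | NULL
NULL | NULL | NULL

(black, 6, NULL); (gray, 6, NULL); (green, 7, Valve); (NULL, 2, NULL); (NULL, 2, NULL); (NULL, 2, NULL); (NULL, 2, NULL); (NULL, 5, NULL); (NULL, 9, NULL); (NULL, NULL, NULL)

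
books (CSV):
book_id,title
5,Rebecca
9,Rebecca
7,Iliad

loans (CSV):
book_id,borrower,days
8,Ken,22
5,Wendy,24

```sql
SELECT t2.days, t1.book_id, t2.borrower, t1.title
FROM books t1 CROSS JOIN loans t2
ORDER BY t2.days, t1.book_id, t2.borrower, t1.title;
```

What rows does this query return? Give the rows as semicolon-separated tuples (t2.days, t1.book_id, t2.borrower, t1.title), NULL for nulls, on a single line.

CROSS JOIN pairs every row of `books` with every row of `loans`: 3 × 2 = 6 rows.
After projecting and ordering:
t2.days | t1.book_id | t2.borrower | t1.title
22 | 5 | Ken | Rebecca
22 | 7 | Ken | Iliad
22 | 9 | Ken | Rebecca
24 | 5 | Wendy | Rebecca
24 | 7 | Wendy | Iliad
24 | 9 | Wendy | Rebecca

(22, 5, Ken, Rebecca); (22, 7, Ken, Iliad); (22, 9, Ken, Rebecca); (24, 5, Wendy, Rebecca); (24, 7, Wendy, Iliad); (24, 9, Wendy, Rebecca)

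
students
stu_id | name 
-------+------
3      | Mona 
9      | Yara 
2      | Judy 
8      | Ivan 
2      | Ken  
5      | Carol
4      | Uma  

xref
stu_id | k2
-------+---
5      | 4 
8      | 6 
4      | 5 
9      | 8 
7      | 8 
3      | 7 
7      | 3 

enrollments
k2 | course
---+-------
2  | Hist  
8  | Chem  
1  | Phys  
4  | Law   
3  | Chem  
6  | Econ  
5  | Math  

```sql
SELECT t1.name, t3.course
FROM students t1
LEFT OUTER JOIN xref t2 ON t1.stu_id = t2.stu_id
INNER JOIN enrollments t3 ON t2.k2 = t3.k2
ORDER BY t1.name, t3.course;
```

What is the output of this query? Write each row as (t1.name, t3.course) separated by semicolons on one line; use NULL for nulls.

(Carol, Law); (Ivan, Econ); (Uma, Math); (Yara, Chem)

Evaluate left to right. First `students t1 LEFT JOIN xref t2` on stu_id: 7 row(s).
Then INNER JOIN `enrollments t3` on k2: keep only rows whose t2.k2 appears in t3.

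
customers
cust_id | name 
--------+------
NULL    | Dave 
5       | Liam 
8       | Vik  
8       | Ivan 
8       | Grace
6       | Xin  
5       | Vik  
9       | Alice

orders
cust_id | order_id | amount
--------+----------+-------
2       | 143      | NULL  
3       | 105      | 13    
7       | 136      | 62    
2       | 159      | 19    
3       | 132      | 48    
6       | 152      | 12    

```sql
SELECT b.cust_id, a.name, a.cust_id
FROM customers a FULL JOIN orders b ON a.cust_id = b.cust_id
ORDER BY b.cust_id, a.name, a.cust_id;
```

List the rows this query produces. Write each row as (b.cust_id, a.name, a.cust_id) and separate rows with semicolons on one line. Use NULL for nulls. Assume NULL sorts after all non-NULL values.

(2, NULL, NULL); (2, NULL, NULL); (3, NULL, NULL); (3, NULL, NULL); (6, Xin, 6); (7, NULL, NULL); (NULL, Alice, 9); (NULL, Dave, NULL); (NULL, Grace, 8); (NULL, Ivan, 8); (NULL, Liam, 5); (NULL, Vik, 5); (NULL, Vik, 8)

FULL OUTER JOIN keeps every row from both sides; unmatched rows get NULL for the other side's columns.
Matching on a.cust_id = b.cust_id. A NULL in a compared column never satisfies the condition.
- a[0] cust_id=NULL → no match; kept with NULLs on the b side.
- a[1] cust_id=5 → no match; kept with NULLs on the b side.
- a[2] cust_id=8 → no match; kept with NULLs on the b side.
- a[3] cust_id=8 → no match; kept with NULLs on the b side.
- a[4] cust_id=8 → no match; kept with NULLs on the b side.
- a[5] cust_id=6 → 1 match(es) in b → 1 row(s).
- a[6] cust_id=5 → no match; kept with NULLs on the b side.
- a[7] cust_id=9 → no match; kept with NULLs on the b side.
- 5 b row(s) had no a match → kept, a columns NULL.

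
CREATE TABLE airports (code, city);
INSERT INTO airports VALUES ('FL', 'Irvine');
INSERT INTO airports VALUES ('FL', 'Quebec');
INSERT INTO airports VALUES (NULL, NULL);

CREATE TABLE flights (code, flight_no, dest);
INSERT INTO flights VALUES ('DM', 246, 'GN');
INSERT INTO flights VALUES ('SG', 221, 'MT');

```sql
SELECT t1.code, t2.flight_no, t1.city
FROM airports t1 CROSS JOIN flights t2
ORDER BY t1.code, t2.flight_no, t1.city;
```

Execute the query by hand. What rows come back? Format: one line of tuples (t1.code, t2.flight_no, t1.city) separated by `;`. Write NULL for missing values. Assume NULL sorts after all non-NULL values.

CROSS JOIN pairs every row of `airports` with every row of `flights`: 3 × 2 = 6 rows.

(FL, 221, Irvine); (FL, 221, Quebec); (FL, 246, Irvine); (FL, 246, Quebec); (NULL, 221, NULL); (NULL, 246, NULL)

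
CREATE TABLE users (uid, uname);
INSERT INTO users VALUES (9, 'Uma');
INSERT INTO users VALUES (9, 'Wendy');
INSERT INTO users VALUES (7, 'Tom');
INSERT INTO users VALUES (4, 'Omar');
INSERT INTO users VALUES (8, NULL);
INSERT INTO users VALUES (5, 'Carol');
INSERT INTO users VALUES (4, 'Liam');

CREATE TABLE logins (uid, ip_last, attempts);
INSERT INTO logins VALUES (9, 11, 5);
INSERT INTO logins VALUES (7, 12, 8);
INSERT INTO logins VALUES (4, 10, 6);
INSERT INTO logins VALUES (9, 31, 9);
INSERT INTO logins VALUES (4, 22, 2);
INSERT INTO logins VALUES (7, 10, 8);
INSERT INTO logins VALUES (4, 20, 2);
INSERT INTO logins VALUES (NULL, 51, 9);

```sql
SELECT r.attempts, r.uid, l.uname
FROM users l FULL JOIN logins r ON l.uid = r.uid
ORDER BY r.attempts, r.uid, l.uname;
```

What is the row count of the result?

15

FULL OUTER JOIN keeps every row from both sides; unmatched rows get NULL for the other side's columns.
Matching on l.uid = r.uid. A NULL in a compared column never satisfies the condition.
- l[0] uid=9 → 2 match(es) in r → 2 row(s).
- l[1] uid=9 → 2 match(es) in r → 2 row(s).
- l[2] uid=7 → 2 match(es) in r → 2 row(s).
- l[3] uid=4 → 3 match(es) in r → 3 row(s).
- l[4] uid=8 → no match; kept with NULLs on the r side.
- l[5] uid=5 → no match; kept with NULLs on the r side.
- l[6] uid=4 → 3 match(es) in r → 3 row(s).
- 1 r row(s) had no l match → kept, l columns NULL.
Total: 12 matched + 3 padded = 15 rows.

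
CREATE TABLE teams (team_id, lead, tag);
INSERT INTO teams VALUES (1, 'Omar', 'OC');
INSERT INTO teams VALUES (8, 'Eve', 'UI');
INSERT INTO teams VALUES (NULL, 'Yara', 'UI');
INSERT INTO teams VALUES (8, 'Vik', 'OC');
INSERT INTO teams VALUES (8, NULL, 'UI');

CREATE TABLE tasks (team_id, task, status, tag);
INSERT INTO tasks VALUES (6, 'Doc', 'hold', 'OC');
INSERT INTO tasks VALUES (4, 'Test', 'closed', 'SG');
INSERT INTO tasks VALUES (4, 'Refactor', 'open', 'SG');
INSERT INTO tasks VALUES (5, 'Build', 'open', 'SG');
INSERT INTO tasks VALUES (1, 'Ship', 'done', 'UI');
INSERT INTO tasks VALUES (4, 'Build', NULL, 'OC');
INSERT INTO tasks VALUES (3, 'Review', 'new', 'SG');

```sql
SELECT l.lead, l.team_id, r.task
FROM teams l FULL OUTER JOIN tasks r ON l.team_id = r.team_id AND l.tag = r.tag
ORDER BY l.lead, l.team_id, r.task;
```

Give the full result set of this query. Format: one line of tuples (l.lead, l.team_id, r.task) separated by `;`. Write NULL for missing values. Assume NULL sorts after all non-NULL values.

(Eve, 8, NULL); (Omar, 1, NULL); (Vik, 8, NULL); (Yara, NULL, NULL); (NULL, 8, NULL); (NULL, NULL, Build); (NULL, NULL, Build); (NULL, NULL, Doc); (NULL, NULL, Refactor); (NULL, NULL, Review); (NULL, NULL, Ship); (NULL, NULL, Test)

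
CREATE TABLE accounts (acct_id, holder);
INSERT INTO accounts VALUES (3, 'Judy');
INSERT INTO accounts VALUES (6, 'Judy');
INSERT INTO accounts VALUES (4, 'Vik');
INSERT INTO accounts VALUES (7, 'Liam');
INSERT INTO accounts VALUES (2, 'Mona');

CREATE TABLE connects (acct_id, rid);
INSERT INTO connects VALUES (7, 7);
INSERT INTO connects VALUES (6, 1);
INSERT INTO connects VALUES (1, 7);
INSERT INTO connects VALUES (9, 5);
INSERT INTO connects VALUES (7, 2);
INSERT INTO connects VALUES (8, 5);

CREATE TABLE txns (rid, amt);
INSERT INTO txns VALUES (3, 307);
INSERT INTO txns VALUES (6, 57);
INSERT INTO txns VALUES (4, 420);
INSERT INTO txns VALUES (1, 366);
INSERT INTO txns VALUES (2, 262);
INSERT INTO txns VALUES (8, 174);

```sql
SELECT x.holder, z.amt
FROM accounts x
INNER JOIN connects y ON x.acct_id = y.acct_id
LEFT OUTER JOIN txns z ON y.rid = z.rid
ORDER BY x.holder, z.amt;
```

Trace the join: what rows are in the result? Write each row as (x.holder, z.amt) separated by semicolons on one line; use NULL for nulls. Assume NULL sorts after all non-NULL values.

(Judy, 366); (Liam, 262); (Liam, NULL)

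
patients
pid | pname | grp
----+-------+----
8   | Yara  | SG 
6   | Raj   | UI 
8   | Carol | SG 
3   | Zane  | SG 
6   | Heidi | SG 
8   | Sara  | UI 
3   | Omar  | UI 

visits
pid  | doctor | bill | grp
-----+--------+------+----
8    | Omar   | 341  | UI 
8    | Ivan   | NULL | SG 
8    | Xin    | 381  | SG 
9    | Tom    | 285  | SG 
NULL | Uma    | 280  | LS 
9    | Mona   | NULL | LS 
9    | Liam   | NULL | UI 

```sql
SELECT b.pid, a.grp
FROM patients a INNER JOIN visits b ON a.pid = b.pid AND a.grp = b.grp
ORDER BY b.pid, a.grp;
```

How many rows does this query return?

INNER JOIN keeps only pairs where the ON condition holds.
Matching on a.pid = b.pid AND a.grp = b.grp. A NULL in a compared column never satisfies the condition.
- a (pid=8, grp=SG) pairs with 2 row(s) of b.
- a (pid=6, grp=UI) has no partner → excluded.
- a (pid=8, grp=SG) pairs with 2 row(s) of b.
- a (pid=3, grp=SG) has no partner → excluded.
- a (pid=6, grp=SG) has no partner → excluded.
- a (pid=8, grp=UI) pairs with 1 row(s) of b.
- a (pid=3, grp=UI) has no partner → excluded.
Total: 5 rows.

5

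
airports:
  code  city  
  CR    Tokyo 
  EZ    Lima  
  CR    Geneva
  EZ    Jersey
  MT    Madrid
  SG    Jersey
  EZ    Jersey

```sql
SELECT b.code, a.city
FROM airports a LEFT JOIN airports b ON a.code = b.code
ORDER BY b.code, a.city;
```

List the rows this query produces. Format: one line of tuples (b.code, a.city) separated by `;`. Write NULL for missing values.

(CR, Geneva); (CR, Geneva); (CR, Tokyo); (CR, Tokyo); (EZ, Jersey); (EZ, Jersey); (EZ, Jersey); (EZ, Jersey); (EZ, Jersey); (EZ, Jersey); (EZ, Lima); (EZ, Lima); (EZ, Lima); (MT, Madrid); (SG, Jersey)

LEFT JOIN keeps every row from `airports a`; unmatched rows get NULL for `airports b`'s columns.
Matching on a.code = b.code.
- a[0] code=CR → 2 match(es) in b → 2 row(s).
- a[1] code=EZ → 3 match(es) in b → 3 row(s).
- a[2] code=CR → 2 match(es) in b → 2 row(s).
- a[3] code=EZ → 3 match(es) in b → 3 row(s).
- a[4] code=MT → 1 match(es) in b → 1 row(s).
- a[5] code=SG → 1 match(es) in b → 1 row(s).
- a[6] code=EZ → 3 match(es) in b → 3 row(s).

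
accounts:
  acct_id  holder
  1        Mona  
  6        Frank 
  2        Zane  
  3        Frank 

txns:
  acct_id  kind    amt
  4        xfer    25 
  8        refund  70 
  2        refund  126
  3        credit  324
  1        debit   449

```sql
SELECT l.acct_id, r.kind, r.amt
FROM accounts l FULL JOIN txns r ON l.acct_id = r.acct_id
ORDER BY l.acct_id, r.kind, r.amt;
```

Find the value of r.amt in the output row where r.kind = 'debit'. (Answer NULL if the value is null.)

449

FULL OUTER JOIN keeps every row from both sides; unmatched rows get NULL for the other side's columns.
Matching on l.acct_id = r.acct_id.
- acct_id=1: 1 matching r row(s), so 1 row(s) emitted.
- acct_id=6: no r row matches, row kept with r columns NULL.
- acct_id=2: 1 matching r row(s), so 1 row(s) emitted.
- acct_id=3: 1 matching r row(s), so 1 row(s) emitted.
- 2 r row(s) had no l match → kept, l columns NULL.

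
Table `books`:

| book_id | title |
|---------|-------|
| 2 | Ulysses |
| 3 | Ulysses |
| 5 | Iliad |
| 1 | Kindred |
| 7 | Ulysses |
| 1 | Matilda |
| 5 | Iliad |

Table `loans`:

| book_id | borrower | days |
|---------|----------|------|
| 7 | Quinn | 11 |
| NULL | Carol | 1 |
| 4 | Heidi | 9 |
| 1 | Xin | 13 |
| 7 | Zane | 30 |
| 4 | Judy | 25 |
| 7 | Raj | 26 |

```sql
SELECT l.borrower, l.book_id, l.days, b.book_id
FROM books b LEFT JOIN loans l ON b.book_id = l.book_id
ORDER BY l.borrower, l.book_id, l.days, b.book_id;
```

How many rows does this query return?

9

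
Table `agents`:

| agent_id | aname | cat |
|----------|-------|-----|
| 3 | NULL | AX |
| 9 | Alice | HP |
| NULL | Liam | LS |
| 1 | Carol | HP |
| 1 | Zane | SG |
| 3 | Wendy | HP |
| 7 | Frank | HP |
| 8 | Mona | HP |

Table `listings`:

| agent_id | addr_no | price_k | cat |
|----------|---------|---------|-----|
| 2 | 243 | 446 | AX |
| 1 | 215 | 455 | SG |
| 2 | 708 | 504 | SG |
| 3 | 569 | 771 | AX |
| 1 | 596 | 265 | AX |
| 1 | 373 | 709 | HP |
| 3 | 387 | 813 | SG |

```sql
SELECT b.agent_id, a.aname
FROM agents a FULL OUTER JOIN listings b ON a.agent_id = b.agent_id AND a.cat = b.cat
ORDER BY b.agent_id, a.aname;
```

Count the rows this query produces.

FULL OUTER JOIN keeps every row from both sides; unmatched rows get NULL for the other side's columns.
Matching on a.agent_id = b.agent_id AND a.cat = b.cat. A NULL in a compared column never satisfies the condition.
Matched pairs: 3; unmatched a rows kept: 5; unmatched b rows kept: 4.
Total: 3 matched + 9 padded = 12 rows.

12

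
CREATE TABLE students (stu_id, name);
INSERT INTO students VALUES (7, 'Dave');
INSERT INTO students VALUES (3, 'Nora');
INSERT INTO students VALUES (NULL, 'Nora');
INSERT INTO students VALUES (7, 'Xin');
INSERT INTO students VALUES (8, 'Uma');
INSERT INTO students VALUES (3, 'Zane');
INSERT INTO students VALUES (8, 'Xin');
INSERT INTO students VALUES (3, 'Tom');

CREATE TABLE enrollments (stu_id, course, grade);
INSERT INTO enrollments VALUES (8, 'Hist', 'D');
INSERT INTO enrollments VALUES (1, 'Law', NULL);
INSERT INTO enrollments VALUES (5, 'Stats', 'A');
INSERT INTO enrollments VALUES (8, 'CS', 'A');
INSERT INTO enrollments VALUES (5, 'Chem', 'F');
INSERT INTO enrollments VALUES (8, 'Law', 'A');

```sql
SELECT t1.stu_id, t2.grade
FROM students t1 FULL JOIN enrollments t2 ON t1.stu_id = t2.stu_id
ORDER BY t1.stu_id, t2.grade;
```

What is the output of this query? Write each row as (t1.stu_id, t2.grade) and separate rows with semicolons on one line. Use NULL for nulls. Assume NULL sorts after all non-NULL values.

FULL OUTER JOIN keeps every row from both sides; unmatched rows get NULL for the other side's columns.
Matching on t1.stu_id = t2.stu_id. A NULL in a compared column never satisfies the condition.
- stu_id=7: no t2 row matches, row kept with t2 columns NULL.
- stu_id=3: no t2 row matches, row kept with t2 columns NULL.
- stu_id=NULL: no t2 row matches, row kept with t2 columns NULL.
- stu_id=7: no t2 row matches, row kept with t2 columns NULL.
- stu_id=8: 3 matching t2 row(s), so 3 row(s) emitted.
- stu_id=3: no t2 row matches, row kept with t2 columns NULL.
- stu_id=8: 3 matching t2 row(s), so 3 row(s) emitted.
- stu_id=3: no t2 row matches, row kept with t2 columns NULL.
- 3 row(s) from t2 found no t1 partner → padded with NULL.

(3, NULL); (3, NULL); (3, NULL); (7, NULL); (7, NULL); (8, A); (8, A); (8, A); (8, A); (8, D); (8, D); (NULL, A); (NULL, F); (NULL, NULL); (NULL, NULL)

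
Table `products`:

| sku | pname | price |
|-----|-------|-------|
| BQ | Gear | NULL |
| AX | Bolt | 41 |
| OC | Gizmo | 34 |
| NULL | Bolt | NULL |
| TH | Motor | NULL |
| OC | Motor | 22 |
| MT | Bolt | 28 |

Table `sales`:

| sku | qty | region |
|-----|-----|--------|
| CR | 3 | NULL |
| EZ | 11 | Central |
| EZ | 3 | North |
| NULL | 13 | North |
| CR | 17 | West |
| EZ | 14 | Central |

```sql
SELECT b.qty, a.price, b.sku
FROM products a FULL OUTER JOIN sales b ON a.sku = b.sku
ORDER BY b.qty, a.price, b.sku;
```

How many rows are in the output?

FULL OUTER JOIN keeps every row from both sides; unmatched rows get NULL for the other side's columns.
Matching on a.sku = b.sku. A NULL in a compared column never satisfies the condition.
- a row (sku=BQ): no match → kept, b columns NULL.
- a row (sku=AX): no match → kept, b columns NULL.
- a row (sku=OC): no match → kept, b columns NULL.
- a row (sku=NULL): no match → kept, b columns NULL.
- a row (sku=TH): no match → kept, b columns NULL.
- a row (sku=OC): no match → kept, b columns NULL.
- a row (sku=MT): no match → kept, b columns NULL.
- 6 b row(s) had no a match → kept, a columns NULL.
Total: 0 matched + 13 padded = 13 rows.

13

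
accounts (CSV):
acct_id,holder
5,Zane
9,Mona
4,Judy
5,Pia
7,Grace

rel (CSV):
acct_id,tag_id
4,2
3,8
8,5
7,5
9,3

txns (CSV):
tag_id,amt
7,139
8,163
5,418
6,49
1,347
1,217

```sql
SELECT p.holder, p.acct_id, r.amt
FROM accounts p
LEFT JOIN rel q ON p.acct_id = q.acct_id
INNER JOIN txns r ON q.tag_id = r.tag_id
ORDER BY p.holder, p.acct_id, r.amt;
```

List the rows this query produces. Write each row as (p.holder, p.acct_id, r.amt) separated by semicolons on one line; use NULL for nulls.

(Grace, 7, 418)

Step 1 — p LEFT JOIN q on acct_id → 5 row(s).
Then INNER JOIN `txns r` on tag_id: keep only rows whose q.tag_id appears in r.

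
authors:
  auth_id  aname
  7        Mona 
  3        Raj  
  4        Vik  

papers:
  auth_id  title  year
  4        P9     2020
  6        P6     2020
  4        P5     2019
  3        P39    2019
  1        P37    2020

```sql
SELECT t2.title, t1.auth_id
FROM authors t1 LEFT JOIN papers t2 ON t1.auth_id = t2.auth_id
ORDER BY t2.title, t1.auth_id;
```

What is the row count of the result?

4

LEFT JOIN keeps every row from `authors`; unmatched rows get NULL for `papers`'s columns.
Matching on t1.auth_id = t2.auth_id.
- auth_id=7: no t2 row matches, row kept with t2 columns NULL.
- auth_id=3: 1 matching t2 row(s), so 1 row(s) emitted.
- auth_id=4: 2 matching t2 row(s), so 2 row(s) emitted.
Total: 3 matched + 1 padded = 4 rows.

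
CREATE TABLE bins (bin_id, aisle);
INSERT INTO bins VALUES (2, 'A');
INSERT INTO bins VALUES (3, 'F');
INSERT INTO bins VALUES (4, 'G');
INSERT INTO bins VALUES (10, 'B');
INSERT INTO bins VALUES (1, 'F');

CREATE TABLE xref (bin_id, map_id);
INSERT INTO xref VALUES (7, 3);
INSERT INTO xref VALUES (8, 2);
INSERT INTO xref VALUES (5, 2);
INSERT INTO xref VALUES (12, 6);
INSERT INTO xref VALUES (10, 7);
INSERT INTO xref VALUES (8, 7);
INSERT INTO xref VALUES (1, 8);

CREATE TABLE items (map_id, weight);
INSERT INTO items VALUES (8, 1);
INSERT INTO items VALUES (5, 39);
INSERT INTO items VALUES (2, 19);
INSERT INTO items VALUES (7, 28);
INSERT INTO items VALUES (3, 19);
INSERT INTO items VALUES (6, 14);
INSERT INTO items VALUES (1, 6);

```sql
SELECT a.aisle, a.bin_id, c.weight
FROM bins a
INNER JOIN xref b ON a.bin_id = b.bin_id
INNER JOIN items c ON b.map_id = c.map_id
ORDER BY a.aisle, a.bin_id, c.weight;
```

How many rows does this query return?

Step 1 — a INNER JOIN b on bin_id → 2 row(s).
Then INNER JOIN `items c` on map_id: keep only rows whose b.map_id appears in c.
Result: 2 row(s).

2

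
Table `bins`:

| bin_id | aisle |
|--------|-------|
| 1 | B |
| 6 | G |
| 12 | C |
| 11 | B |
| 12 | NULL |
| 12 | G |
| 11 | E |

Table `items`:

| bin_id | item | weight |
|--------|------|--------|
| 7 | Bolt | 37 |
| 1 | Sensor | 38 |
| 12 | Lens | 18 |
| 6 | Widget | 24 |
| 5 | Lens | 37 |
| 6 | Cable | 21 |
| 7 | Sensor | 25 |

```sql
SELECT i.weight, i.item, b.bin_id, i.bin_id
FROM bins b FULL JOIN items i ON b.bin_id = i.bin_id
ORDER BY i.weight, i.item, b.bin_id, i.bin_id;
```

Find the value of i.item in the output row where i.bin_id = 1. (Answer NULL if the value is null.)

Sensor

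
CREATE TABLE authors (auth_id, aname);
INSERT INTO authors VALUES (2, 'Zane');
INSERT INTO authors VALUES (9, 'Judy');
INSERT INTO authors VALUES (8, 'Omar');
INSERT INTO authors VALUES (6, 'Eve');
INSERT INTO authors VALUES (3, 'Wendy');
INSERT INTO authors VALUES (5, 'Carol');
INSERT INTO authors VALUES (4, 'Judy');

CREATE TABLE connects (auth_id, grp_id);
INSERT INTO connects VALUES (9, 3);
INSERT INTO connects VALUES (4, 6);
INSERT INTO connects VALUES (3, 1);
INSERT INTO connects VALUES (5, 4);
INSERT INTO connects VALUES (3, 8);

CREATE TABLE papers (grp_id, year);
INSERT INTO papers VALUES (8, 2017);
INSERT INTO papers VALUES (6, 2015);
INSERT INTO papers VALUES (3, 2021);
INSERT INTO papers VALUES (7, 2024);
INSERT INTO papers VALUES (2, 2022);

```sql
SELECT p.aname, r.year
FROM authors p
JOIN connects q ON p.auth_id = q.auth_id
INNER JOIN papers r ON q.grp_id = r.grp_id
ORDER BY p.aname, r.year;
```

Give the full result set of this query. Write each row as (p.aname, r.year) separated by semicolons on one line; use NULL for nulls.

(Judy, 2015); (Judy, 2021); (Wendy, 2017)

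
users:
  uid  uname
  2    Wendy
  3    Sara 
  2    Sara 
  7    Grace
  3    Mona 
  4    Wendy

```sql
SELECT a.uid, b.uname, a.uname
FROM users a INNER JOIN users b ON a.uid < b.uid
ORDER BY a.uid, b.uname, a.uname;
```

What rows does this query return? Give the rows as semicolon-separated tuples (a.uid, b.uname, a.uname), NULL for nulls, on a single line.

INNER JOIN keeps only pairs where the ON condition holds.
Matching on a.uid < b.uid.
- uid=2: 4 matching b row(s), so 4 row(s) emitted.
- uid=3: 2 matching b row(s), so 2 row(s) emitted.
- uid=2: 4 matching b row(s), so 4 row(s) emitted.
- uid=7: no matching b row, dropped.
- uid=3: 2 matching b row(s), so 2 row(s) emitted.
- uid=4: 1 matching b row(s), so 1 row(s) emitted.

(2, Grace, Sara); (2, Grace, Wendy); (2, Mona, Sara); (2, Mona, Wendy); (2, Sara, Sara); (2, Sara, Wendy); (2, Wendy, Sara); (2, Wendy, Wendy); (3, Grace, Mona); (3, Grace, Sara); (3, Wendy, Mona); (3, Wendy, Sara); (4, Grace, Wendy)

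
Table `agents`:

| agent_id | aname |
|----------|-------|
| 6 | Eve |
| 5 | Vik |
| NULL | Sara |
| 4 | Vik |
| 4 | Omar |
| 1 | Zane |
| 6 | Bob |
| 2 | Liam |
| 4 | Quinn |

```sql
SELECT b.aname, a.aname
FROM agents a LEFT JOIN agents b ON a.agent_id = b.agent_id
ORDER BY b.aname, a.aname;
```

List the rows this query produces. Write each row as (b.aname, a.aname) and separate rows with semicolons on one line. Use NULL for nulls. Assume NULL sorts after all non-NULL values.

(Bob, Bob); (Bob, Eve); (Eve, Bob); (Eve, Eve); (Liam, Liam); (Omar, Omar); (Omar, Quinn); (Omar, Vik); (Quinn, Omar); (Quinn, Quinn); (Quinn, Vik); (Vik, Omar); (Vik, Quinn); (Vik, Vik); (Vik, Vik); (Zane, Zane); (NULL, Sara)

LEFT JOIN keeps every row from `agents a`; unmatched rows get NULL for `agents b`'s columns.
Matching on a.agent_id = b.agent_id. A NULL in a compared column never satisfies the condition.
- a row (agent_id=6): matches 2 b row(s) → 2 output row(s).
- a row (agent_id=5): matches 1 b row(s) → 1 output row(s).
- a row (agent_id=NULL): no match → kept, b columns NULL.
- a row (agent_id=4): matches 3 b row(s) → 3 output row(s).
- a row (agent_id=4): matches 3 b row(s) → 3 output row(s).
- a row (agent_id=1): matches 1 b row(s) → 1 output row(s).
- a row (agent_id=6): matches 2 b row(s) → 2 output row(s).
- a row (agent_id=2): matches 1 b row(s) → 1 output row(s).
- a row (agent_id=4): matches 3 b row(s) → 3 output row(s).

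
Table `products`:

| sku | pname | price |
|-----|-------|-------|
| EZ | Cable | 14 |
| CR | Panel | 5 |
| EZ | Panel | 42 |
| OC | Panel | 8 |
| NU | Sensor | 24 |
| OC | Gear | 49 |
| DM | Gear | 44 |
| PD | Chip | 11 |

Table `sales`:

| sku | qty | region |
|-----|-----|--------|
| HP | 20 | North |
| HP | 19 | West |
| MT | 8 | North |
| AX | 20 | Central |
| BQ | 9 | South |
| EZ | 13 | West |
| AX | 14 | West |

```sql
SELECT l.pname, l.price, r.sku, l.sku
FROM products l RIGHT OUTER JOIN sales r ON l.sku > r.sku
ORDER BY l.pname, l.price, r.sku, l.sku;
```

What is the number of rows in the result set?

RIGHT JOIN keeps every row from `sales`; unmatched rows get NULL for `products`'s columns.
Matching on l.sku > r.sku.
- l[0] sku=EZ → 3 match(es) in r → 3 row(s).
- l[1] sku=CR → 3 match(es) in r → 3 row(s).
- l[2] sku=EZ → 3 match(es) in r → 3 row(s).
- l[3] sku=OC → 7 match(es) in r → 7 row(s).
- l[4] sku=NU → 7 match(es) in r → 7 row(s).
- l[5] sku=OC → 7 match(es) in r → 7 row(s).
- l[6] sku=DM → 3 match(es) in r → 3 row(s).
- l[7] sku=PD → 7 match(es) in r → 7 row(s).
- every r row matched at least one l row.
Total: 40 rows.

40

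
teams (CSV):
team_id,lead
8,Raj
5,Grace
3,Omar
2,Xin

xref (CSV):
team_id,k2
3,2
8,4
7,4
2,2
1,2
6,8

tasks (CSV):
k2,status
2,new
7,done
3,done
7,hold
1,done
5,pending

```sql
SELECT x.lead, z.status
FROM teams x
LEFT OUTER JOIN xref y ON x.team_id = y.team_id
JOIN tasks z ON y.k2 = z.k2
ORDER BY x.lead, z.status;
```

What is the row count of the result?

Step 1 — x LEFT JOIN y on team_id → 4 row(s).
Then INNER JOIN `tasks z` on k2: keep only rows whose y.k2 appears in z.
Result: 2 row(s).

2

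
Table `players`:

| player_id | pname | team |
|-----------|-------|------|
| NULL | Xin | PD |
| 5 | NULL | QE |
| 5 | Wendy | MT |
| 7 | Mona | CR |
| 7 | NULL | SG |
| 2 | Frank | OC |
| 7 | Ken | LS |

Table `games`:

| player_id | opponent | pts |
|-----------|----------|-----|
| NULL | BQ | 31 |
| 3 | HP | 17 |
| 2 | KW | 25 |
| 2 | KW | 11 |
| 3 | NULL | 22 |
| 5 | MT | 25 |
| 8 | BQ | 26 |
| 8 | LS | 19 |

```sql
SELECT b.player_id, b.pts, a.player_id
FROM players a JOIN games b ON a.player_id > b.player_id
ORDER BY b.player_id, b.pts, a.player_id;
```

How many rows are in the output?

INNER JOIN keeps only pairs where the ON condition holds.
Matching on a.player_id > b.player_id. A NULL in a compared column never satisfies the condition.
Matched pairs: 23.
Total: 23 rows.

23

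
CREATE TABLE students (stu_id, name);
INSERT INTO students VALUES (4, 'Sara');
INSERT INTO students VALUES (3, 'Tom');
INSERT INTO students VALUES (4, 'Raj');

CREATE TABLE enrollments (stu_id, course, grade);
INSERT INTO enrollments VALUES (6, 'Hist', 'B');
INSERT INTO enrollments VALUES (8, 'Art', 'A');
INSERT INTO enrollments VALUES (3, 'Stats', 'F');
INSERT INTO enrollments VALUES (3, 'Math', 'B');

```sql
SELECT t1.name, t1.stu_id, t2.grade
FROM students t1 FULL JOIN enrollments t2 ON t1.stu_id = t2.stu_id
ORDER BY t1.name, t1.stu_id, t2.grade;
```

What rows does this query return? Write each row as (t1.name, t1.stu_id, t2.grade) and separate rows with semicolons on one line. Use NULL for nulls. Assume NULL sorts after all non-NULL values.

FULL OUTER JOIN keeps every row from both sides; unmatched rows get NULL for the other side's columns.
Matching on t1.stu_id = t2.stu_id.
- stu_id=4: no t2 row matches, row kept with t2 columns NULL.
- stu_id=3: 2 matching t2 row(s), so 2 row(s) emitted.
- stu_id=4: no t2 row matches, row kept with t2 columns NULL.
- 2 row(s) from t2 found no t1 partner → padded with NULL.
After projecting and ordering:
t1.name | t1.stu_id | t2.grade
Raj | 4 | NULL
Sara | 4 | NULL
Tom | 3 | B
Tom | 3 | F
NULL | NULL | A
NULL | NULL | B

(Raj, 4, NULL); (Sara, 4, NULL); (Tom, 3, B); (Tom, 3, F); (NULL, NULL, A); (NULL, NULL, B)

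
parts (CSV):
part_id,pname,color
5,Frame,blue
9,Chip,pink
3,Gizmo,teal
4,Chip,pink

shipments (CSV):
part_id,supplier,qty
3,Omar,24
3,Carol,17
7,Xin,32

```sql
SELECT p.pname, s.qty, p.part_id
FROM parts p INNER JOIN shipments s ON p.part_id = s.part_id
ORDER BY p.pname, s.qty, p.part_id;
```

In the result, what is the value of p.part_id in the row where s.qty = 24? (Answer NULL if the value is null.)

INNER JOIN keeps only pairs where the ON condition holds.
Matching on p.part_id = s.part_id.
- p row (part_id=5): no match → dropped.
- p row (part_id=9): no match → dropped.
- p row (part_id=3): matches 2 s row(s) → 2 output row(s).
- p row (part_id=4): no match → dropped.

3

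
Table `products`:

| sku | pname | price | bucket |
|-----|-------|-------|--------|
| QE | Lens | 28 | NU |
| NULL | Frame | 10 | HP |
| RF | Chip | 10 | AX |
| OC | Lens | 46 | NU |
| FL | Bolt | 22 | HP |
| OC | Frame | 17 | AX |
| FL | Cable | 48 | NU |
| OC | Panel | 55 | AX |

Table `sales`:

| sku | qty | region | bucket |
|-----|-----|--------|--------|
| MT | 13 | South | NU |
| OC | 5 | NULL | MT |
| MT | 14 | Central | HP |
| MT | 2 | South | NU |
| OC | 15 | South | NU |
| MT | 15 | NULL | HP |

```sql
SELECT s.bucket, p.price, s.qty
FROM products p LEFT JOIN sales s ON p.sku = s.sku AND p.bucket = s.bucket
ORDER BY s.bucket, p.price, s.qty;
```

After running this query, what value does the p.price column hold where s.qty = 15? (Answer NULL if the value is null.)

LEFT JOIN keeps every row from `products`; unmatched rows get NULL for `sales`'s columns.
Matching on p.sku = s.sku AND p.bucket = s.bucket. A NULL in a compared column never satisfies the condition.
Matched pairs: 1; unmatched p rows kept: 7.

46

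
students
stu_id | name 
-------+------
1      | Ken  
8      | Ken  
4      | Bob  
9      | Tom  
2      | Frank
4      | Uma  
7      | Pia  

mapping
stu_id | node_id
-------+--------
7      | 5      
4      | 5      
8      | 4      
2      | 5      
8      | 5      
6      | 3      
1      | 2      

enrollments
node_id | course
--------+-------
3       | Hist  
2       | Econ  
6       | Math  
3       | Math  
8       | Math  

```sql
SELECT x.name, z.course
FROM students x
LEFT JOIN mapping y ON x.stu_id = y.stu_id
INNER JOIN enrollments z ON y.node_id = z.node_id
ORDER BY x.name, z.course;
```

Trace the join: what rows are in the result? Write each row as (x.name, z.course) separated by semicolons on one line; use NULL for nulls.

Step 1 — x LEFT JOIN y on stu_id → 8 row(s).
Then INNER JOIN `enrollments z` on node_id: keep only rows whose y.node_id appears in z.

(Ken, Econ)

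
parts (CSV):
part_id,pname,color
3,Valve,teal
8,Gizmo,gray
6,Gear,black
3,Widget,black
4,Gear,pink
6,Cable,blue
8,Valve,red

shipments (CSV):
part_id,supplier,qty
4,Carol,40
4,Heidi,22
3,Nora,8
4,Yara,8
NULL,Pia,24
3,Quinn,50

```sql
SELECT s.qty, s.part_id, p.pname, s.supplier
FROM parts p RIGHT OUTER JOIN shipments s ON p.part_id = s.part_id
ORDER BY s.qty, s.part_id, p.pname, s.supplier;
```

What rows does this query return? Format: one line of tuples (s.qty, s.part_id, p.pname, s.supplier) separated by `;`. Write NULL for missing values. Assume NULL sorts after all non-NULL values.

RIGHT JOIN keeps every row from `shipments`; unmatched rows get NULL for `parts`'s columns.
Matching on p.part_id = s.part_id. A NULL in a compared column never satisfies the condition.
- p[0] part_id=3 → 2 match(es) in s → 2 row(s).
- p[1] part_id=8 → no match.
- p[2] part_id=6 → no match.
- p[3] part_id=3 → 2 match(es) in s → 2 row(s).
- p[4] part_id=4 → 3 match(es) in s → 3 row(s).
- p[5] part_id=6 → no match.
- p[6] part_id=8 → no match.
- plus 1 unmatched s row(s), each kept with NULL p columns.
After projecting and ordering:
s.qty | s.part_id | p.pname | s.supplier
8 | 3 | Valve | Nora
8 | 3 | Widget | Nora
8 | 4 | Gear | Yara
22 | 4 | Gear | Heidi
24 | NULL | NULL | Pia
40 | 4 | Gear | Carol
50 | 3 | Valve | Quinn
50 | 3 | Widget | Quinn

(8, 3, Valve, Nora); (8, 3, Widget, Nora); (8, 4, Gear, Yara); (22, 4, Gear, Heidi); (24, NULL, NULL, Pia); (40, 4, Gear, Carol); (50, 3, Valve, Quinn); (50, 3, Widget, Quinn)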